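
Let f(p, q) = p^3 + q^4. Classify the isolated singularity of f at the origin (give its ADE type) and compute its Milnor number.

The Hessian of f at 0 has rank 0. Corank 2; j^3 = p^3 is a perfect cube, so E-series; the 4-jet and mu = 6 give E_6.

Type E_{6}, Milnor number mu = 6.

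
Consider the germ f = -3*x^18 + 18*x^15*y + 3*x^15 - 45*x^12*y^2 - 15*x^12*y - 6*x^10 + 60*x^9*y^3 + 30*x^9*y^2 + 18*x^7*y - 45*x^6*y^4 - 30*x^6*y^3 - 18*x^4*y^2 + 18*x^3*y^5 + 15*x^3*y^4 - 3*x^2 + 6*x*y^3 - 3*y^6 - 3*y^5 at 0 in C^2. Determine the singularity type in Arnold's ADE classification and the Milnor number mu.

Type A4, Milnor number mu = 4.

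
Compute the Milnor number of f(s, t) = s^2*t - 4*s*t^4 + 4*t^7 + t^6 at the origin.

The Hessian of f at 0 is [[0, 0], [0, 0]] with rank 0, so corank 2. A Groebner basis of the Jacobian ideal J(f) in C{s,t} is {-s*t/2 + t^4, s^3, s^2*t, s^2/3 + s*t^2}; counting standard monomials gives mu = 7. Corank 2; j^3 = s^2*t has shape L^2 M (L != M), so D-series; mu = 7 gives D_7.

7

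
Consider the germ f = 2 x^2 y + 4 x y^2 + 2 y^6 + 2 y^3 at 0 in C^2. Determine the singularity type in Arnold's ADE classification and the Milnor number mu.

Type D_7, Milnor number mu = 7.

The Hessian of f at 0 has rank 0. Corank 2; j^3 = 2*y*(x + y)^2 has shape L^2 M (L != M), so D-series; mu = 7 gives D_7.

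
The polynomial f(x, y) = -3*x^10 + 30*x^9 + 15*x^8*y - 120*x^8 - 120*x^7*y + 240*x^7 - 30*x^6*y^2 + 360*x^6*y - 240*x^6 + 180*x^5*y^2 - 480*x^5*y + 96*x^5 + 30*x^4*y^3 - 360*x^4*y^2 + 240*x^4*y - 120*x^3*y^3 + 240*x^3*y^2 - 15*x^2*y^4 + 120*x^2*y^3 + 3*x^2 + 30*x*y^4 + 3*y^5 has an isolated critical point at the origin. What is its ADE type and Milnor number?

The Hessian of f at 0 has rank 1. Corank 1: A-series; mu = 4 gives A_4.

Type A4, Milnor number mu = 4.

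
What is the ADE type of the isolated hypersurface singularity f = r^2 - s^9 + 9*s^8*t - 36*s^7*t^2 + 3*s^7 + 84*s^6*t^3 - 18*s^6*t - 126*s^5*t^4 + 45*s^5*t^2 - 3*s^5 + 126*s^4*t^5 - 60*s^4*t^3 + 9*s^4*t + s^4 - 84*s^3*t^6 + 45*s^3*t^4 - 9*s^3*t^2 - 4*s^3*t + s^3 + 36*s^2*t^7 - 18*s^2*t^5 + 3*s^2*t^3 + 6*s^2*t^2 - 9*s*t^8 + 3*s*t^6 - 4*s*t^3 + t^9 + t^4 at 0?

E6

The Hessian of f at 0 has rank 1. Corank 2; j^3 = s^3 is a perfect cube, so E-series; the 4-jet and mu = 6 give E_6.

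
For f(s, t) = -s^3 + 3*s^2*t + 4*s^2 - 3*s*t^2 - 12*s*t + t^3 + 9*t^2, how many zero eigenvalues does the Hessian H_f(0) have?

1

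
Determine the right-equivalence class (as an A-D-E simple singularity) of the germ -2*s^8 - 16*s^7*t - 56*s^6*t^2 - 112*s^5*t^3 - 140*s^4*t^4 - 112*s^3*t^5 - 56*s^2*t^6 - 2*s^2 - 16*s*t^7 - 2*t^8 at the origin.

The Hessian of f at 0 is [[-4, 0], [0, 0]] with rank 1, so corank 1. A Groebner basis of the Jacobian ideal J(f) in C{s,t} is {t^7, s}; counting standard monomials gives mu = 7. Corank 1: A-series; mu = 7 gives A_7.

A7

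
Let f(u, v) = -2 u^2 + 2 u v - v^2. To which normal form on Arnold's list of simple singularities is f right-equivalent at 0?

A1

The Hessian of f at 0 is [[-4, 2], [2, -2]] with rank 2, so corank 0. A Groebner basis of the Jacobian ideal J(f) in C{u,v} is {u, v}; counting standard monomials gives mu = 1. Corank 0: nondegenerate Morse point, so A_1.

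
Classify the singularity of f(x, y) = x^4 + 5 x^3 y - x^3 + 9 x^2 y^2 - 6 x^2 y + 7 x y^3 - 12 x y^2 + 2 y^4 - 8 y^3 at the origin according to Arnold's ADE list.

E_{7}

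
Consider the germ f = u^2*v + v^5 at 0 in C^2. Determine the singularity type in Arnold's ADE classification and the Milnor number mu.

The Hessian of f at 0 has rank 0. Corank 2; j^3 = u^2*v has shape L^2 M (L != M), so D-series; mu = 6 gives D_6.

Type D6, Milnor number mu = 6.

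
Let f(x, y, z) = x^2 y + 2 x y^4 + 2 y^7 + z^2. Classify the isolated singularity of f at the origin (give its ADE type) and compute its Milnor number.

Type D_8, Milnor number mu = 8.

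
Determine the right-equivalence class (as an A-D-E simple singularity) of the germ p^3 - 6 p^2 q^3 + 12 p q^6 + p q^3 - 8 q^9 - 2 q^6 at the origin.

E_{7}

The Hessian of f at 0 has rank 0. Corank 2; j^3 = p^3 is a perfect cube, so E-series; the 4-jet and mu = 7 give E_7.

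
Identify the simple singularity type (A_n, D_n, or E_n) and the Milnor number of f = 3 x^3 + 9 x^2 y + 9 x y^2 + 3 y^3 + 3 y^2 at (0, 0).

Type A2, Milnor number mu = 2.

The Hessian of f at 0 is [[0, 0], [0, 6]] with rank 1, so corank 1. A Groebner basis of the Jacobian ideal J(f) in C{x,y} is {x^2, y}; counting standard monomials gives mu = 2. Corank 1: A-series; mu = 2 gives A_2.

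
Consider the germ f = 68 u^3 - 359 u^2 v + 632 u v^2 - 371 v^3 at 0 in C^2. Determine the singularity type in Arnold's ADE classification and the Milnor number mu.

The Hessian of f at 0 has rank 0. Corank 2; j^3 = (4*u - 7*v)*(17*u^2 - 60*u*v + 53*v^2) splits into three distinct lines over C (the quadratic factor has nonzero discriminant), so D_4.

Type D4, Milnor number mu = 4.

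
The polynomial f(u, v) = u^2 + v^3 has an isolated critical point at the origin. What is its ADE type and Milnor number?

Type A_{2}, Milnor number mu = 2.

The Hessian of f at 0 has rank 1. Corank 1: A-series; mu = 2 gives A_2.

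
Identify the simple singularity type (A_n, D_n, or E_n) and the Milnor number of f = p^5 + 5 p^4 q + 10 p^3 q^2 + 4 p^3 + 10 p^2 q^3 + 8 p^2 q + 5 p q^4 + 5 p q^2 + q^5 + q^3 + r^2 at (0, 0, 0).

Type D6, Milnor number mu = 6.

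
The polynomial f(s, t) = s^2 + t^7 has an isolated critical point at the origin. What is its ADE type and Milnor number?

Type A_{6}, Milnor number mu = 6.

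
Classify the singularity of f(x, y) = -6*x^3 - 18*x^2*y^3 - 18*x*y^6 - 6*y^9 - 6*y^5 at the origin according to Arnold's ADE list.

E_8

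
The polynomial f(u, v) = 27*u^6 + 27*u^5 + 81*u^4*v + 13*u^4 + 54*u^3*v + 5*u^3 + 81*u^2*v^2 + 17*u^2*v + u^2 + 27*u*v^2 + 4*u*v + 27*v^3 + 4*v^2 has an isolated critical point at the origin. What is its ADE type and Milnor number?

The Hessian of f at 0 is [[2, 4], [4, 8]] with rank 1, so corank 1. A Groebner basis of the Jacobian ideal J(f) in C{u,v} is {v^2, u + 2*v}; counting standard monomials gives mu = 2. Corank 1: A-series; mu = 2 gives A_2.

Type A_2, Milnor number mu = 2.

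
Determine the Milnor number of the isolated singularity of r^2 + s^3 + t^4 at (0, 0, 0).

6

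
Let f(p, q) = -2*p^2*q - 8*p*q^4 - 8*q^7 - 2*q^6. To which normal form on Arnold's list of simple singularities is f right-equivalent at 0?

D_7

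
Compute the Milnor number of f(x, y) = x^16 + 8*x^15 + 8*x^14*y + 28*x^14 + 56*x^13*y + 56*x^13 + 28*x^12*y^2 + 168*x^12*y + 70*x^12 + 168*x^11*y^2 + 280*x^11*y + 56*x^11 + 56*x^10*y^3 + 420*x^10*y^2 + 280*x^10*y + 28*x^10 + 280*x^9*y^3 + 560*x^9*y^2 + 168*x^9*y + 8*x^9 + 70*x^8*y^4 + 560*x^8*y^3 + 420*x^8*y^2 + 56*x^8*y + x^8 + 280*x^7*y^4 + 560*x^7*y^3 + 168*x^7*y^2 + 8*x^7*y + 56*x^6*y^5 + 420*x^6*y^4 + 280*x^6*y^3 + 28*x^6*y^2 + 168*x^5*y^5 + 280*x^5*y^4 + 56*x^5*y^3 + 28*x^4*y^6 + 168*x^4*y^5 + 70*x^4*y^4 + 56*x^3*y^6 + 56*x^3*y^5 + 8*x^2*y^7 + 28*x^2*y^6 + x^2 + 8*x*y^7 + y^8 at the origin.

7

The Hessian of f at 0 has rank 1. Corank 1: A-series; mu = 7 gives A_7.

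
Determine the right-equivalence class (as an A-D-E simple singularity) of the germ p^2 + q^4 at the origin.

A_3

The Hessian of f at 0 is [[2, 0], [0, 0]] with rank 1, so corank 1. A Groebner basis of the Jacobian ideal J(f) in C{p,q} is {q^3, p}; counting standard monomials gives mu = 3. Corank 1: A-series; mu = 3 gives A_3.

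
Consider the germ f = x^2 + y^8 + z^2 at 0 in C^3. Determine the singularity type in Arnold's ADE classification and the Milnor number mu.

Type A7, Milnor number mu = 7.

The Hessian of f at 0 has rank 2. Corank 1: A-series; mu = 7 gives A_7.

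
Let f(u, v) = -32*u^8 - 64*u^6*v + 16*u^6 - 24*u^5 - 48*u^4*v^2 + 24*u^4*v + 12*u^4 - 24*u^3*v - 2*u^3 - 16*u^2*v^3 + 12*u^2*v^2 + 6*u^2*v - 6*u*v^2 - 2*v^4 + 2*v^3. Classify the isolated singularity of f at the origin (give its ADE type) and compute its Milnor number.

Type E_6, Milnor number mu = 6.

The Hessian of f at 0 has rank 0. Corank 2; j^3 = -2*(u - v)^3 is a perfect cube, so E-series; the 4-jet and mu = 6 give E_6.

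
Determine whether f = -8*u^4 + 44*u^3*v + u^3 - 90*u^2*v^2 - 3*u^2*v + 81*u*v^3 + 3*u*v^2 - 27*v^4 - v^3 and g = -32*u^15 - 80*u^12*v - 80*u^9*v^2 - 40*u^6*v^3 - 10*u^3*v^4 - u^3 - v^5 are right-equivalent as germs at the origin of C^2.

No.

The Hessian of f at 0 is [[0, 0], [0, 0]] with rank 0, so corank 2. A Groebner basis of the Jacobian ideal J(f) in C{u,v} is {3*u^2/4 - 3*u*v/2 + v^4 + v^3/4 + 3*v^2/4, u^3 - 15*u^2/4 + 15*u*v/2 - 9*v^3/4 - 15*v^2/4, u^2*v - 9*u^2/4 + 9*u*v/2 - 7*v^3/4 - 9*v^2/4, -u^2 + u*v^2 + 2*u*v - 4*v^3/3 - v^2}; counting standard monomials gives mu = 7. Corank 2; j^3 = (u - v)^3 is a perfect cube, so E-series; the 4-jet and mu = 7 give E_7. The Hessian of g at 0 is [[0, 0], [0, 0]] with rank 0, so corank 2. A Groebner basis of the Jacobian ideal J(g) in C{u,v} is {v^4, u^2}; counting standard monomials gives mu = 8. Corank 2; j^3 = -u^3 is a perfect cube, so E-series; the 5-jet and mu = 8 give E_8. f is E_7 but g is E_8, hence not right-equivalent.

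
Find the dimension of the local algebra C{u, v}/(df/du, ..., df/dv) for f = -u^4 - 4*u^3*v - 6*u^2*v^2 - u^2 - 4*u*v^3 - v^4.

3

The Hessian of f at 0 is [[-2, 0], [0, 0]] with rank 1, so corank 1. A Groebner basis of the Jacobian ideal J(f) in C{u,v} is {v^3, u}; counting standard monomials gives mu = 3. Corank 1: A-series; mu = 3 gives A_3.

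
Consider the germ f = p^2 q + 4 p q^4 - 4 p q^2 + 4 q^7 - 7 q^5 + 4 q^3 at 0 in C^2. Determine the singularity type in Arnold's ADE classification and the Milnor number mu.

The Hessian of f at 0 has rank 0. Corank 2; j^3 = q*(p - 2*q)^2 has shape L^2 M (L != M), so D-series; mu = 6 gives D_6.

Type D_6, Milnor number mu = 6.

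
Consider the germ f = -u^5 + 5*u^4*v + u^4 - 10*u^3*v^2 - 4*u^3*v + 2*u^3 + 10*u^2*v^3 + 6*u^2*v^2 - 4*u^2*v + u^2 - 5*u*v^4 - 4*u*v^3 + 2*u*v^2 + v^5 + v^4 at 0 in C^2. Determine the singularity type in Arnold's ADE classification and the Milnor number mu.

The Hessian of f at 0 has rank 1. Corank 1: A-series; mu = 4 gives A_4.

Type A_4, Milnor number mu = 4.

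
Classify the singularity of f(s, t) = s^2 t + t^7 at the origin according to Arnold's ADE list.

The Hessian of f at 0 is [[0, 0], [0, 0]] with rank 0, so corank 2. A Groebner basis of the Jacobian ideal J(f) in C{s,t} is {s^2/7 + t^6, s^3, s*t}; counting standard monomials gives mu = 8. Corank 2; j^3 = s^2*t has shape L^2 M (L != M), so D-series; mu = 8 gives D_8.

D_{8}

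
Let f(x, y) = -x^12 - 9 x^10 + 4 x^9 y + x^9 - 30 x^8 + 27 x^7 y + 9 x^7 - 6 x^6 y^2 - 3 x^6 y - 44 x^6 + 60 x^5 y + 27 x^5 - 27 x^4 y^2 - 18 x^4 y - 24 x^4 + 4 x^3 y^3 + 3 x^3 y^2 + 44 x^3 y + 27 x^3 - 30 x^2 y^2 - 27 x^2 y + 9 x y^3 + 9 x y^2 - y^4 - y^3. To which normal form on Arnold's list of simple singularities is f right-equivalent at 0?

E7

The Hessian of f at 0 has rank 0. Corank 2; j^3 = (3*x - y)^3 is a perfect cube, so E-series; the 4-jet and mu = 7 give E_7.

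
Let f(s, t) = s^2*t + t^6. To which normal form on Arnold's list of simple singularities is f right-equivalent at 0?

D_{7}

The Hessian of f at 0 has rank 0. Corank 2; j^3 = s^2*t has shape L^2 M (L != M), so D-series; mu = 7 gives D_7.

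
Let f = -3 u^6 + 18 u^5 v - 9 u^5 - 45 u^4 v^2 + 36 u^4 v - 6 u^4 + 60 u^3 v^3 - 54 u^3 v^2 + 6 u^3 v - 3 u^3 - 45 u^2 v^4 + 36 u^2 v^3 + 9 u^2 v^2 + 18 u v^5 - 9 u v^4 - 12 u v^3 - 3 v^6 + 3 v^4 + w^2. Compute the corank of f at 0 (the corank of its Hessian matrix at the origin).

2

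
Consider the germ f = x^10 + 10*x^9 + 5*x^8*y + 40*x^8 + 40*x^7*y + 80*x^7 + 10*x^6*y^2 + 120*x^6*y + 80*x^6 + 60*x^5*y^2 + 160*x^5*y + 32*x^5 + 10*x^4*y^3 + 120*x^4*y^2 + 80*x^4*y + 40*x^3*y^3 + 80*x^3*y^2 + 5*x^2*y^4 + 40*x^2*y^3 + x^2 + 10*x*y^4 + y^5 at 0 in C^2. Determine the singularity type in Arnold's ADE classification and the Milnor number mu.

The Hessian of f at 0 has rank 1. Corank 1: A-series; mu = 4 gives A_4.

Type A_4, Milnor number mu = 4.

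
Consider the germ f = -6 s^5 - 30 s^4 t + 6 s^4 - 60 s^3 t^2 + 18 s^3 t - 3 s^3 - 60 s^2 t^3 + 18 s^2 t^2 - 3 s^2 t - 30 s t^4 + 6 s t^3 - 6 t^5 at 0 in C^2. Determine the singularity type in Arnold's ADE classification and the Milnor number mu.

The Hessian of f at 0 has rank 0. Corank 2; j^3 = -3*s^2*(s + t) has shape L^2 M (L != M), so D-series; mu = 6 gives D_6.

Type D_{6}, Milnor number mu = 6.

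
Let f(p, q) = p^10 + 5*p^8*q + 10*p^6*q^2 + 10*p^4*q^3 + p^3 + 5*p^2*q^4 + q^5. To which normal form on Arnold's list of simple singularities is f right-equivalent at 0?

E_8

The Hessian of f at 0 has rank 0. Corank 2; j^3 = p^3 is a perfect cube, so E-series; the 5-jet and mu = 8 give E_8.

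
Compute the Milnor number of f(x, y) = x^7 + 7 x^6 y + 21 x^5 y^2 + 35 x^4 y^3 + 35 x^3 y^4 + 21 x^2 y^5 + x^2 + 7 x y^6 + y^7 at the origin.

6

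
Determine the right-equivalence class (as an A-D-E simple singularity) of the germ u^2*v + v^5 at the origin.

The Hessian of f at 0 is [[0, 0], [0, 0]] with rank 0, so corank 2. A Groebner basis of the Jacobian ideal J(f) in C{u,v} is {u^2/5 + v^4, u^3, u*v}; counting standard monomials gives mu = 6. Corank 2; j^3 = u^2*v has shape L^2 M (L != M), so D-series; mu = 6 gives D_6.

D_{6}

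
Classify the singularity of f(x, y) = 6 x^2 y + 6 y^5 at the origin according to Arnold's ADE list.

D_6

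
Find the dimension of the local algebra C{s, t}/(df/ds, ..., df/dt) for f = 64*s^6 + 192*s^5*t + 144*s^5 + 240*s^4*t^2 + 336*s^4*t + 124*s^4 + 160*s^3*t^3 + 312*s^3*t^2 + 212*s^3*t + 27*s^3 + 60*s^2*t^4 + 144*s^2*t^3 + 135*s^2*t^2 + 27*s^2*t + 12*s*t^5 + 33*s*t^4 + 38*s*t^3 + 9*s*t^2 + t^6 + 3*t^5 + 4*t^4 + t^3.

The Hessian of f at 0 has rank 0. Corank 2; j^3 = (3*s + t)^3 is a perfect cube, so E-series; the 4-jet and mu = 6 give E_6.

6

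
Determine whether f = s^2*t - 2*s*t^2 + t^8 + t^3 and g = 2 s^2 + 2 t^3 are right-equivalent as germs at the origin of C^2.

The Hessian of f at 0 has rank 0. Corank 2; j^3 = t*(s - t)^2 has shape L^2 M (L != M), so D-series; mu = 9 gives D_9. The Hessian of g at 0 has rank 1. Corank 1: A-series; mu = 2 gives A_2. f is D_9 but g is A_2, hence not right-equivalent.

No.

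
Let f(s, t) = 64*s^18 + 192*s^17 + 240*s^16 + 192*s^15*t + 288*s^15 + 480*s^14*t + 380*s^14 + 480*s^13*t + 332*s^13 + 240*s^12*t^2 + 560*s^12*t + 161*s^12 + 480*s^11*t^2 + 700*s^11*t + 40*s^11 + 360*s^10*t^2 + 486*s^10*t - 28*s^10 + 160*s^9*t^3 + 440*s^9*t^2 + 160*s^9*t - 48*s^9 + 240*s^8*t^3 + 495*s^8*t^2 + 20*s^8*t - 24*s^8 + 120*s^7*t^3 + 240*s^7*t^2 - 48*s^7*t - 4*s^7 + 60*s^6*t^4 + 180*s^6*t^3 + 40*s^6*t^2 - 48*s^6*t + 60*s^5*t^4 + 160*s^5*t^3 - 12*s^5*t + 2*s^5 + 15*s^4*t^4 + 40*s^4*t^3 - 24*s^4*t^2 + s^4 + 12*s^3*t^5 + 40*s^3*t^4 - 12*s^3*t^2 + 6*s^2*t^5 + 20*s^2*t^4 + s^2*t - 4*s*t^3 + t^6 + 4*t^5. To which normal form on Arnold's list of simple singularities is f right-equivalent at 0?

D7

The Hessian of f at 0 is [[0, 0], [0, 0]] with rank 0, so corank 2. A Groebner basis of the Jacobian ideal J(f) in C{s,t} is {s^3, s^2*t + 2*s^2/3 - 4*s*t^2/3, -s*t/2 + t^3}; counting standard monomials gives mu = 7. Corank 2; j^3 = s^2*t has shape L^2 M (L != M), so D-series; mu = 7 gives D_7.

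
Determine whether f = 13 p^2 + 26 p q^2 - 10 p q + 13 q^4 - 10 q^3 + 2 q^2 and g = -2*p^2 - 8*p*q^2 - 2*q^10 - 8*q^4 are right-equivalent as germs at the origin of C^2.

No.

The Hessian of f at 0 has rank 2. Corank 0: nondegenerate Morse point, so A_1. The Hessian of g at 0 has rank 1. Corank 1: A-series; mu = 9 gives A_9. f is A_1 but g is A_9, hence not right-equivalent.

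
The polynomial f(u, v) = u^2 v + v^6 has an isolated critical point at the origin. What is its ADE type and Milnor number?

Type D_7, Milnor number mu = 7.

The Hessian of f at 0 has rank 0. Corank 2; j^3 = u^2*v has shape L^2 M (L != M), so D-series; mu = 7 gives D_7.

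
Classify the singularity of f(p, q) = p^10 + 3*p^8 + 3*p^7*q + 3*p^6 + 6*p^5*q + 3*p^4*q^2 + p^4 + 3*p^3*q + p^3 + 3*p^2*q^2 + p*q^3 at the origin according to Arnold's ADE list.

The Hessian of f at 0 is [[0, 0], [0, 0]] with rank 0, so corank 2. A Groebner basis of the Jacobian ideal J(f) in C{p,q} is {3*p^2 + q^4 + q^3, p^3, p^2*q - p^2 - q^3/3, 2*p^2 + p*q^2 + 2*q^3/3}; counting standard monomials gives mu = 7. Corank 2; j^3 = p^3 is a perfect cube, so E-series; the 4-jet and mu = 7 give E_7.

E_7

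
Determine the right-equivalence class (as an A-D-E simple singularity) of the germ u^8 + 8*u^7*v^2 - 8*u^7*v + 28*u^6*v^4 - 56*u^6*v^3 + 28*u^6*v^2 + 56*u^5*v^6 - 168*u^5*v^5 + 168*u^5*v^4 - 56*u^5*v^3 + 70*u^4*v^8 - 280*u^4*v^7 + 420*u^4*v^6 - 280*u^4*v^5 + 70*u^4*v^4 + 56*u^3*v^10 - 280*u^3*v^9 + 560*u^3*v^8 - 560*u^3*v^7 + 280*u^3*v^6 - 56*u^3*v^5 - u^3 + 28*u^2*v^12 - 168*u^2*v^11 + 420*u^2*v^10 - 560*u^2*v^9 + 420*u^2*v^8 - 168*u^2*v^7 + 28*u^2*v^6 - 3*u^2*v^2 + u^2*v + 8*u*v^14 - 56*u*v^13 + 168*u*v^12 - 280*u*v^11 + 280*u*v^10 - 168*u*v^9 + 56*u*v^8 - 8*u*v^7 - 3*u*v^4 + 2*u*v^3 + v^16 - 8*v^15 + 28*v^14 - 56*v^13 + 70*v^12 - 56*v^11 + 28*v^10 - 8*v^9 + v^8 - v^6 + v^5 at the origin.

The Hessian of f at 0 has rank 0. Corank 2; j^3 = -u^2*(u - v) has shape L^2 M (L != M), so D-series; mu = 9 gives D_9.

D_{9}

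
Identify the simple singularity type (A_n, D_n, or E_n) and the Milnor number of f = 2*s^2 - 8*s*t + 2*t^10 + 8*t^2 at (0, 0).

Type A_9, Milnor number mu = 9.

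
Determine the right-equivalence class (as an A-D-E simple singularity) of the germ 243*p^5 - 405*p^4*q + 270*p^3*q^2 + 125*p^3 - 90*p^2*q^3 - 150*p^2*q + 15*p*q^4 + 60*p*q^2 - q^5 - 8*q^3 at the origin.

E_{8}

The Hessian of f at 0 is [[0, 0], [0, 0]] with rank 0, so corank 2. A Groebner basis of the Jacobian ideal J(f) in C{p,q} is {q^5, p*q^3 - 23*q^4/60, p^2 - 4*p*q/5 + 4*q^2/25}; counting standard monomials gives mu = 8. Corank 2; j^3 = (5*p - 2*q)^3 is a perfect cube, so E-series; the 5-jet and mu = 8 give E_8.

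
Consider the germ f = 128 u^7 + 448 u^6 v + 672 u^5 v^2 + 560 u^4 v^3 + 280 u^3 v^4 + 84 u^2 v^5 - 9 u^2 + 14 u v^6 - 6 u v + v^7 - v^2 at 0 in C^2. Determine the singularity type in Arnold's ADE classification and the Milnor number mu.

Type A_{6}, Milnor number mu = 6.

The Hessian of f at 0 has rank 1. Corank 1: A-series; mu = 6 gives A_6.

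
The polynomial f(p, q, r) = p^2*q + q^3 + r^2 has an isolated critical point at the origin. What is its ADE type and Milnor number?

Type D4, Milnor number mu = 4.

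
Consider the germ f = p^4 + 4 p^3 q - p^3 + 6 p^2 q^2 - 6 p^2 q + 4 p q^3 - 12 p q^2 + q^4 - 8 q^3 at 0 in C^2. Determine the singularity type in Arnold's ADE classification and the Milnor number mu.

The Hessian of f at 0 is [[0, 0], [0, 0]] with rank 0, so corank 2. A Groebner basis of the Jacobian ideal J(f) in C{p,q} is {q^4, p*q^2 + 5*q^3/3, p^2 + 4*p*q + 4*q^2}; counting standard monomials gives mu = 6. Corank 2; j^3 = -(p + 2*q)^3 is a perfect cube, so E-series; the 4-jet and mu = 6 give E_6.

Type E6, Milnor number mu = 6.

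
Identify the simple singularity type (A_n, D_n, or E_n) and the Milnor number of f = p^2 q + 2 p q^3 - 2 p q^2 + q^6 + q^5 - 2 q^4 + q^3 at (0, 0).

Type D7, Milnor number mu = 7.

The Hessian of f at 0 has rank 0. Corank 2; j^3 = q*(p - q)^2 has shape L^2 M (L != M), so D-series; mu = 7 gives D_7.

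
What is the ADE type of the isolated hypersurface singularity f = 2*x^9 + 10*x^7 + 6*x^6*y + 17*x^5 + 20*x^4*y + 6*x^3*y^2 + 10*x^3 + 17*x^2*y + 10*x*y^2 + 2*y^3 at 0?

D_4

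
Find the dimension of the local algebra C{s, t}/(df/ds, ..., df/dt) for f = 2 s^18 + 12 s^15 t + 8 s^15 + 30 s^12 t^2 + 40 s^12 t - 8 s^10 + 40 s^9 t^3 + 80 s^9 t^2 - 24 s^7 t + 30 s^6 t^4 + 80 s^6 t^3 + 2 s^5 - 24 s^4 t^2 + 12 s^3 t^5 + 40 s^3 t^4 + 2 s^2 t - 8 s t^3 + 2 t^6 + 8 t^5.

7

The Hessian of f at 0 has rank 0. Corank 2; j^3 = 2*s^2*t has shape L^2 M (L != M), so D-series; mu = 7 gives D_7.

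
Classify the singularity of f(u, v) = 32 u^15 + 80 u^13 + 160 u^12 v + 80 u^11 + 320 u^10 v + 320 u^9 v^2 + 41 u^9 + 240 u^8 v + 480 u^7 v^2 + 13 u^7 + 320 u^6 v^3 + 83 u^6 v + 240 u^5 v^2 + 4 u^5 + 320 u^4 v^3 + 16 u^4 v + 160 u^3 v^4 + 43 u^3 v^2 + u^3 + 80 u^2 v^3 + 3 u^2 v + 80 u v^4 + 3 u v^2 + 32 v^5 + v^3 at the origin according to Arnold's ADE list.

E8

The Hessian of f at 0 has rank 0. Corank 2; j^3 = (u + v)^3 is a perfect cube, so E-series; the 5-jet and mu = 8 give E_8.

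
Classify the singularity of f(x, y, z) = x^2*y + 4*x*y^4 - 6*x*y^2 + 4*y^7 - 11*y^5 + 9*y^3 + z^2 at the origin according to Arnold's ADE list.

The Hessian of f at 0 is [[0, 0, 0], [0, 0, 0], [0, 0, 2]] with rank 1, so corank 2. A Groebner basis of the Jacobian ideal J(f) in C{x,y,z} is {x*y/2 + y^4 - 3*y^2/2, x*y^2 - 3*y^3, x^2 - 17*x*y/2 + 33*y^2/2, z}; counting standard monomials gives mu = 6. Corank 2; j^3 = y*(x - 3*y)^2 has shape L^2 M (L != M), so D-series; mu = 6 gives D_6.

D_{6}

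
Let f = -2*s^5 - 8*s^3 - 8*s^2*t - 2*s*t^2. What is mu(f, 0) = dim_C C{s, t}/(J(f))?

6

The Hessian of f at 0 has rank 0. Corank 2; j^3 = -2*s*(2*s + t)^2 has shape L^2 M (L != M), so D-series; mu = 6 gives D_6.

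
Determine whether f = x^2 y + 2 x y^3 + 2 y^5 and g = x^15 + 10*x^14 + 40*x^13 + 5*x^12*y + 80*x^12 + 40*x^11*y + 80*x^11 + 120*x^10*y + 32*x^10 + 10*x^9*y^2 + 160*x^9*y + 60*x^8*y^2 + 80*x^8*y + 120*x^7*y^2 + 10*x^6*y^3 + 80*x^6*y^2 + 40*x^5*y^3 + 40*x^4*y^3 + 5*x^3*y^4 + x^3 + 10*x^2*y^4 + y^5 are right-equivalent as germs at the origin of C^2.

The Hessian of f at 0 has rank 0. Corank 2; j^3 = x^2*y has shape L^2 M (L != M), so D-series; mu = 6 gives D_6. The Hessian of g at 0 has rank 0. Corank 2; j^3 = x^3 is a perfect cube, so E-series; the 5-jet and mu = 8 give E_8. f is D_6 but g is E_8, hence not right-equivalent.

No.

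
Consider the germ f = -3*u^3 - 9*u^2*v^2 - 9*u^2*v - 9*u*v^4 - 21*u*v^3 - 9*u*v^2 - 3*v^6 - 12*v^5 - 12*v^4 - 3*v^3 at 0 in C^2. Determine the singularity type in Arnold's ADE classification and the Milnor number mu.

Type E7, Milnor number mu = 7.

The Hessian of f at 0 is [[0, 0], [0, 0]] with rank 0, so corank 2. A Groebner basis of the Jacobian ideal J(f) in C{u,v} is {-u^2 - 2*u*v + v^4 - v^3/3 - v^2, u^3 + 2*u^2 + 4*u*v + 5*v^3/3 + 2*v^2, u^2*v - 5*u^2/3 - 10*u*v/3 - 14*v^3/9 - 5*v^2/3, u^2 + u*v^2 + 2*u*v + 4*v^3/3 + v^2}; counting standard monomials gives mu = 7. Corank 2; j^3 = -3*(u + v)^3 is a perfect cube, so E-series; the 4-jet and mu = 7 give E_7.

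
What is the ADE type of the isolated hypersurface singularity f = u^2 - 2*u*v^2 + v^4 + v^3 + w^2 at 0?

A2

The Hessian of f at 0 has rank 2. Corank 1: A-series; mu = 2 gives A_2.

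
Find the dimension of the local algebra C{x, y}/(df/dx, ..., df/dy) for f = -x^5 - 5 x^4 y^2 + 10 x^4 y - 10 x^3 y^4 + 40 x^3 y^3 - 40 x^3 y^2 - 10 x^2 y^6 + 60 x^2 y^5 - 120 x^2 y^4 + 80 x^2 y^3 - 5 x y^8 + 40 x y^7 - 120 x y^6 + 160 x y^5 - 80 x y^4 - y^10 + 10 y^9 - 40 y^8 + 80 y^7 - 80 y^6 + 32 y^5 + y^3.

8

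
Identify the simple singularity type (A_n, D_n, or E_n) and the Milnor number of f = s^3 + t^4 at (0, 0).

Type E_{6}, Milnor number mu = 6.

The Hessian of f at 0 has rank 0. Corank 2; j^3 = s^3 is a perfect cube, so E-series; the 4-jet and mu = 6 give E_6.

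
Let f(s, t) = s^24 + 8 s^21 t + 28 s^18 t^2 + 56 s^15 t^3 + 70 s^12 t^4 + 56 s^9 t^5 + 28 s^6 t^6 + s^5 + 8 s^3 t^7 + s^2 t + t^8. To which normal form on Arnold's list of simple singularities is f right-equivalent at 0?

D9

The Hessian of f at 0 is [[0, 0], [0, 0]] with rank 0, so corank 2. A Groebner basis of the Jacobian ideal J(f) in C{s,t} is {s^2/8 + t^7, s^3, s*t}; counting standard monomials gives mu = 9. Corank 2; j^3 = s^2*t has shape L^2 M (L != M), so D-series; mu = 9 gives D_9.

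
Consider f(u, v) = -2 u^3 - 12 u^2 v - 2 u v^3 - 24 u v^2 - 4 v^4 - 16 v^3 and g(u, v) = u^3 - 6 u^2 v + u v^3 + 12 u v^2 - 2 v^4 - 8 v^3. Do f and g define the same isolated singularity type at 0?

The Hessian of f at 0 has rank 0. Corank 2; j^3 = -2*(u + 2*v)^3 is a perfect cube, so E-series; the 4-jet and mu = 7 give E_7. The Hessian of g at 0 has rank 0. Corank 2; j^3 = (u - 2*v)^3 is a perfect cube, so E-series; the 4-jet and mu = 7 give E_7. Both have type E_7, hence right-equivalent.

Yes.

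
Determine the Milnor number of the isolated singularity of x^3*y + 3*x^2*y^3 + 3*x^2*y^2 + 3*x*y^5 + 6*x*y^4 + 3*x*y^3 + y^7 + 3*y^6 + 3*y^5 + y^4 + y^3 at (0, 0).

The Hessian of f at 0 has rank 0. Corank 2; j^3 = y^3 is a perfect cube, so E-series; the 4-jet and mu = 7 give E_7.

7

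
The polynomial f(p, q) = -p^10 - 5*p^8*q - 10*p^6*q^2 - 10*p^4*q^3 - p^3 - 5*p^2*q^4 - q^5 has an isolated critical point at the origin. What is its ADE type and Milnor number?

The Hessian of f at 0 has rank 0. Corank 2; j^3 = -p^3 is a perfect cube, so E-series; the 5-jet and mu = 8 give E_8.

Type E8, Milnor number mu = 8.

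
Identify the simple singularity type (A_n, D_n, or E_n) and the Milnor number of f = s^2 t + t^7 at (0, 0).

Type D_{8}, Milnor number mu = 8.

The Hessian of f at 0 is [[0, 0], [0, 0]] with rank 0, so corank 2. A Groebner basis of the Jacobian ideal J(f) in C{s,t} is {s^2/7 + t^6, s^3, s*t}; counting standard monomials gives mu = 8. Corank 2; j^3 = s^2*t has shape L^2 M (L != M), so D-series; mu = 8 gives D_8.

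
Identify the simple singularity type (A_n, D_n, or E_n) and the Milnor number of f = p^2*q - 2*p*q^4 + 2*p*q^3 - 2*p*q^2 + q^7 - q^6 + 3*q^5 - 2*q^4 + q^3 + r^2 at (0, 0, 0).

Type D_{7}, Milnor number mu = 7.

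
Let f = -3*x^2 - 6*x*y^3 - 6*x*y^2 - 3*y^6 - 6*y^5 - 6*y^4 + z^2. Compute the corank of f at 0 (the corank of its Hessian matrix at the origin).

The Hessian at 0 is [[-6, 0, 0], [0, 0, 0], [0, 0, 2]] of rank 2; hence corank 1.

1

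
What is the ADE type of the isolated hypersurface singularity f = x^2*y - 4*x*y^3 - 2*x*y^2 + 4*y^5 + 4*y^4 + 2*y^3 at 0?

The Hessian of f at 0 is [[0, 0], [0, 0]] with rank 0, so corank 2. A Groebner basis of the Jacobian ideal J(f) in C{x,y} is {y^3, x^2 + 2*y^2, x*y - y^2}; counting standard monomials gives mu = 4. Corank 2; j^3 = y*(x^2 - 2*x*y + 2*y^2) splits into three distinct lines over C (the quadratic factor has nonzero discriminant), so D_4.

D4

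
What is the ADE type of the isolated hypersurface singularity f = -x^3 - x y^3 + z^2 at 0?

The Hessian of f at 0 is [[0, 0, 0], [0, 0, 0], [0, 0, 2]] with rank 1, so corank 2. A Groebner basis of the Jacobian ideal J(f) in C{x,y,z} is {x^3, x*y^2, 3*x^2 + y^3, z}; counting standard monomials gives mu = 7. Corank 2; j^3 = -x^3 is a perfect cube, so E-series; the 4-jet and mu = 7 give E_7.

E7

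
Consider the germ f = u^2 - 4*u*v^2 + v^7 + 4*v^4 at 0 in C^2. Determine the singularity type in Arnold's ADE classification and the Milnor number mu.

The Hessian of f at 0 has rank 1. Corank 1: A-series; mu = 6 gives A_6.

Type A_{6}, Milnor number mu = 6.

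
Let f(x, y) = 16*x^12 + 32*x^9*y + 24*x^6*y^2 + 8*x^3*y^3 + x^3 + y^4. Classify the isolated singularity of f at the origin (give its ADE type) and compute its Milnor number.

Type E6, Milnor number mu = 6.

The Hessian of f at 0 has rank 0. Corank 2; j^3 = x^3 is a perfect cube, so E-series; the 4-jet and mu = 6 give E_6.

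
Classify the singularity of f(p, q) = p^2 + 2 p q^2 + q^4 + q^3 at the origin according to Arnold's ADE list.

A_2

The Hessian of f at 0 is [[2, 0], [0, 0]] with rank 1, so corank 1. A Groebner basis of the Jacobian ideal J(f) in C{p,q} is {q^2, p}; counting standard monomials gives mu = 2. Corank 1: A-series; mu = 2 gives A_2.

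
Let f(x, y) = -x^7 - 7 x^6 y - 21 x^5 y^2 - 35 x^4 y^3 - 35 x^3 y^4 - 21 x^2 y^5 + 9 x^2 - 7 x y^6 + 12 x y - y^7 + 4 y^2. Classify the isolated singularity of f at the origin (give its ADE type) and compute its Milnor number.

The Hessian of f at 0 is [[18, 12], [12, 8]] with rank 1, so corank 1. A Groebner basis of the Jacobian ideal J(f) in C{x,y} is {y^6, x + 2*y/3}; counting standard monomials gives mu = 6. Corank 1: A-series; mu = 6 gives A_6.

Type A_{6}, Milnor number mu = 6.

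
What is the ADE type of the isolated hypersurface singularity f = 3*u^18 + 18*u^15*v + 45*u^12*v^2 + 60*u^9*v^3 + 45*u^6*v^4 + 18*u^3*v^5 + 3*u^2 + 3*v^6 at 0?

The Hessian of f at 0 has rank 1. Corank 1: A-series; mu = 5 gives A_5.

A_{5}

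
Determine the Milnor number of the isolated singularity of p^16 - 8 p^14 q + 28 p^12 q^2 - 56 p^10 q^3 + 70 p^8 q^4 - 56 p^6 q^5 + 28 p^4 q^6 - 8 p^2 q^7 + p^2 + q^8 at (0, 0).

The Hessian of f at 0 is [[2, 0], [0, 0]] with rank 1, so corank 1. A Groebner basis of the Jacobian ideal J(f) in C{p,q} is {q^7, p}; counting standard monomials gives mu = 7. Corank 1: A-series; mu = 7 gives A_7.

7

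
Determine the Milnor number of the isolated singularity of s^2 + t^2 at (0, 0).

The Hessian of f at 0 is [[2, 0], [0, 2]] with rank 2, so corank 0. A Groebner basis of the Jacobian ideal J(f) in C{s,t} is {s, t}; counting standard monomials gives mu = 1. Corank 0: nondegenerate Morse point, so A_1.

1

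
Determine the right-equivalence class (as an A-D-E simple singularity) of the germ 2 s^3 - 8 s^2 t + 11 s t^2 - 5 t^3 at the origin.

The Hessian of f at 0 has rank 0. Corank 2; j^3 = (s - t)*(2*s^2 - 6*s*t + 5*t^2) splits into three distinct lines over C (the quadratic factor has nonzero discriminant), so D_4.

D_4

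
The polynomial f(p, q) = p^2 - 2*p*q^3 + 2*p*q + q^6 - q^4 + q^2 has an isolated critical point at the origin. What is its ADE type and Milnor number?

Type A3, Milnor number mu = 3.

The Hessian of f at 0 has rank 1. Corank 1: A-series; mu = 3 gives A_3.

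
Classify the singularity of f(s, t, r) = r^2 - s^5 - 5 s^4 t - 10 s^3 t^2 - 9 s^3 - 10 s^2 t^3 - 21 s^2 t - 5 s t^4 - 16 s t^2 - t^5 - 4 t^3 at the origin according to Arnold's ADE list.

D6

The Hessian of f at 0 has rank 1. Corank 2; j^3 = -(s + t)*(3*s + 2*t)^2 has shape L^2 M (L != M), so D-series; mu = 6 gives D_6.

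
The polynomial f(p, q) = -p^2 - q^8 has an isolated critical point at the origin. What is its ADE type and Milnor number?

Type A_7, Milnor number mu = 7.

The Hessian of f at 0 has rank 1. Corank 1: A-series; mu = 7 gives A_7.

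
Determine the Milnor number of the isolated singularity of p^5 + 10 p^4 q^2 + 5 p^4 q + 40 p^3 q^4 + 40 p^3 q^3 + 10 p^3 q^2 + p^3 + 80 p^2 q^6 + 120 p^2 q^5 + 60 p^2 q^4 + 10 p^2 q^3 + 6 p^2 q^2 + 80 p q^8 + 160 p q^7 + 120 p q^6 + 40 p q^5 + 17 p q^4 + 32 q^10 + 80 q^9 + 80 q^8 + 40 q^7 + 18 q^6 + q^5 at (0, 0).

8

The Hessian of f at 0 is [[0, 0], [0, 0]] with rank 0, so corank 2. A Groebner basis of the Jacobian ideal J(f) in C{p,q} is {-p^2/16 + p*q^3 - p*q^2/4, p^2/4 + p*q^2 + q^4, p^3, p^2*q + p^2/4 + p*q^2}; counting standard monomials gives mu = 8. Corank 2; j^3 = p^3 is a perfect cube, so E-series; the 5-jet and mu = 8 give E_8.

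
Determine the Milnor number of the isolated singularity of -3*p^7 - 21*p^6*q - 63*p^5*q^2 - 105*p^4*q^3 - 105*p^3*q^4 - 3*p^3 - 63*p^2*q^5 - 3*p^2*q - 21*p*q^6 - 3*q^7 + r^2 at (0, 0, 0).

8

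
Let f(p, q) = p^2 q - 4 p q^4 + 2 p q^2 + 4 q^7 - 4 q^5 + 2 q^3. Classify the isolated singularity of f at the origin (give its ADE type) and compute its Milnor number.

Type D_{4}, Milnor number mu = 4.

The Hessian of f at 0 has rank 0. Corank 2; j^3 = q*(p^2 + 2*p*q + 2*q^2) splits into three distinct lines over C (the quadratic factor has nonzero discriminant), so D_4.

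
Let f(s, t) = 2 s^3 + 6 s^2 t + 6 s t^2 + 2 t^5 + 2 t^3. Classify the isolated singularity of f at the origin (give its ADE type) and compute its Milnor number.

The Hessian of f at 0 is [[0, 0], [0, 0]] with rank 0, so corank 2. A Groebner basis of the Jacobian ideal J(f) in C{s,t} is {t^4, s^2 + 2*s*t + t^2}; counting standard monomials gives mu = 8. Corank 2; j^3 = 2*(s + t)^3 is a perfect cube, so E-series; the 5-jet and mu = 8 give E_8.

Type E_8, Milnor number mu = 8.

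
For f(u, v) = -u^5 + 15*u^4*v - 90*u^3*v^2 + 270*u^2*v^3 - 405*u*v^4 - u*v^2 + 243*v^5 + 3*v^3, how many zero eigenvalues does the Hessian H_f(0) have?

The Hessian at 0 is [[0, 0], [0, 0]] of rank 0; hence corank 2.

2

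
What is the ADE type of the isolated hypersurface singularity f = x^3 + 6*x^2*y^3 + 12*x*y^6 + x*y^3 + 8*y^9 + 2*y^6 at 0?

E7

The Hessian of f at 0 has rank 0. Corank 2; j^3 = x^3 is a perfect cube, so E-series; the 4-jet and mu = 7 give E_7.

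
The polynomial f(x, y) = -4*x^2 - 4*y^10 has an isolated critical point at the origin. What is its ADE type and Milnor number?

Type A_9, Milnor number mu = 9.

The Hessian of f at 0 has rank 1. Corank 1: A-series; mu = 9 gives A_9.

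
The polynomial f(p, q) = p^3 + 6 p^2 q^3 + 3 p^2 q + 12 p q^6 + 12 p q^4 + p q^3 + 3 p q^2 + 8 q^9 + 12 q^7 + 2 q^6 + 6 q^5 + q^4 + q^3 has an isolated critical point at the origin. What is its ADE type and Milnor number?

Type E_7, Milnor number mu = 7.

The Hessian of f at 0 has rank 0. Corank 2; j^3 = (p + q)^3 is a perfect cube, so E-series; the 4-jet and mu = 7 give E_7.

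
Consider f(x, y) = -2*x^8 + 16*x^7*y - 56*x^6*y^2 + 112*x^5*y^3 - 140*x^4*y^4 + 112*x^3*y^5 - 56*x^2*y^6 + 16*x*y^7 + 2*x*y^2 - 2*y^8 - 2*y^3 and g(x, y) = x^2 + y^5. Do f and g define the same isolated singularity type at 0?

The Hessian of f at 0 is [[0, 0], [0, 0]] with rank 0, so corank 2. A Groebner basis of the Jacobian ideal J(f) in C{x,y} is {x^7 - y^2/8, y^3, x*y - y^2}; counting standard monomials gives mu = 9. Corank 2; j^3 = 2*y^2*(x - y) has shape L^2 M (L != M), so D-series; mu = 9 gives D_9. The Hessian of g at 0 is [[2, 0], [0, 0]] with rank 1, so corank 1. A Groebner basis of the Jacobian ideal J(g) in C{x,y} is {y^4, x}; counting standard monomials gives mu = 4. Corank 1: A-series; mu = 4 gives A_4. f is D_9 but g is A_4, hence not right-equivalent.

No.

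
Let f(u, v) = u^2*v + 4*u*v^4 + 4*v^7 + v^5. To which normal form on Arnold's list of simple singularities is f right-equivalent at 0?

D_{6}

The Hessian of f at 0 has rank 0. Corank 2; j^3 = u^2*v has shape L^2 M (L != M), so D-series; mu = 6 gives D_6.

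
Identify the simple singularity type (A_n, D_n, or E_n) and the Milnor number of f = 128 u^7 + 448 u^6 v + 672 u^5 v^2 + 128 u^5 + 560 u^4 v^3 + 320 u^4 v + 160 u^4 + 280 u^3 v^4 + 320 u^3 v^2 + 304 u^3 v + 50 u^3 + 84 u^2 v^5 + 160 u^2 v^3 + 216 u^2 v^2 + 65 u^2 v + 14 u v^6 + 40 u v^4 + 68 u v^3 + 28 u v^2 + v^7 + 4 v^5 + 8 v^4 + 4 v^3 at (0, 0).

Type D8, Milnor number mu = 8.

The Hessian of f at 0 has rank 0. Corank 2; j^3 = (2*u + v)*(5*u + 2*v)^2 has shape L^2 M (L != M), so D-series; mu = 8 gives D_8.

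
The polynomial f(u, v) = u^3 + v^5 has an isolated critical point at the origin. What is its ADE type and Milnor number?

The Hessian of f at 0 is [[0, 0], [0, 0]] with rank 0, so corank 2. A Groebner basis of the Jacobian ideal J(f) in C{u,v} is {v^4, u^2}; counting standard monomials gives mu = 8. Corank 2; j^3 = u^3 is a perfect cube, so E-series; the 5-jet and mu = 8 give E_8.

Type E_{8}, Milnor number mu = 8.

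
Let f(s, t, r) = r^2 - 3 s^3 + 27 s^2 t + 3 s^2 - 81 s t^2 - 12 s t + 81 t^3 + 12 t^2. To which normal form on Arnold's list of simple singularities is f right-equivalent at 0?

The Hessian of f at 0 has rank 2. Corank 1: A-series; mu = 2 gives A_2.

A_{2}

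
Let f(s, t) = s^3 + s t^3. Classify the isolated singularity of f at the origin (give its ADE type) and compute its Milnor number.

The Hessian of f at 0 has rank 0. Corank 2; j^3 = s^3 is a perfect cube, so E-series; the 4-jet and mu = 7 give E_7.

Type E_{7}, Milnor number mu = 7.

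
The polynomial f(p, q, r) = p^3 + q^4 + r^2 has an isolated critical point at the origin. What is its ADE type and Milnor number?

Type E6, Milnor number mu = 6.

The Hessian of f at 0 has rank 1. Corank 2; j^3 = p^3 is a perfect cube, so E-series; the 4-jet and mu = 6 give E_6.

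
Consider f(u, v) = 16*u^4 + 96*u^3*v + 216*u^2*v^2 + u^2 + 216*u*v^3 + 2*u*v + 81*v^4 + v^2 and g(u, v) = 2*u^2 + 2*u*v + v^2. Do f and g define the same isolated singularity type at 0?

The Hessian of f at 0 has rank 1. Corank 1: A-series; mu = 3 gives A_3. The Hessian of g at 0 has rank 2. Corank 0: nondegenerate Morse point, so A_1. f is A_3 but g is A_1, hence not right-equivalent.

No.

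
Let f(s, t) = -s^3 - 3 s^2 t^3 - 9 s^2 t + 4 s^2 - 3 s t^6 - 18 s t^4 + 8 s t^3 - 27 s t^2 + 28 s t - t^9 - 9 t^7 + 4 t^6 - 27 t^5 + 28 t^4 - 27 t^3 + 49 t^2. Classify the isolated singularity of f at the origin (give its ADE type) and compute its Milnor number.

Type A_{2}, Milnor number mu = 2.

The Hessian of f at 0 has rank 1. Corank 1: A-series; mu = 2 gives A_2.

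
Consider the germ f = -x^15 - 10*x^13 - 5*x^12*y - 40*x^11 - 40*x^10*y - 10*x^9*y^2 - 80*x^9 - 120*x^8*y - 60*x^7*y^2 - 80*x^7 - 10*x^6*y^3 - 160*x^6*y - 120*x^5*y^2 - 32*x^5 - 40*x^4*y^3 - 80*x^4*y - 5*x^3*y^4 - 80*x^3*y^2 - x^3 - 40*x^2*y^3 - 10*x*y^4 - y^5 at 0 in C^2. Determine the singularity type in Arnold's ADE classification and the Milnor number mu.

Type E_{8}, Milnor number mu = 8.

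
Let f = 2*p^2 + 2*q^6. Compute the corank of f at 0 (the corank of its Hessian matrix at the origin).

1

Hessian at 0 has rank 1.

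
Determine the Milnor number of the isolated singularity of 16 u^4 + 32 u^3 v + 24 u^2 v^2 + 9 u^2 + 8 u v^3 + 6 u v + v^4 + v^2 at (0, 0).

3

The Hessian of f at 0 is [[18, 6], [6, 2]] with rank 1, so corank 1. A Groebner basis of the Jacobian ideal J(f) in C{u,v} is {v^3, u + v/3}; counting standard monomials gives mu = 3. Corank 1: A-series; mu = 3 gives A_3.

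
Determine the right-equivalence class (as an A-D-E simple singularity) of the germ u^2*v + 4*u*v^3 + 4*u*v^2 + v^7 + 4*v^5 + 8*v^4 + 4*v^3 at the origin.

The Hessian of f at 0 has rank 0. Corank 2; j^3 = v*(u + 2*v)^2 has shape L^2 M (L != M), so D-series; mu = 8 gives D_8.

D_8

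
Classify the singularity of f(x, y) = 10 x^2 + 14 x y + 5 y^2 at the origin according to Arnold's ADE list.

A1

The Hessian of f at 0 is [[20, 14], [14, 10]] with rank 2, so corank 0. A Groebner basis of the Jacobian ideal J(f) in C{x,y} is {x, y}; counting standard monomials gives mu = 1. Corank 0: nondegenerate Morse point, so A_1.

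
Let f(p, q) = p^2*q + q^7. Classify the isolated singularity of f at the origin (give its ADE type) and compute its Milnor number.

Type D_8, Milnor number mu = 8.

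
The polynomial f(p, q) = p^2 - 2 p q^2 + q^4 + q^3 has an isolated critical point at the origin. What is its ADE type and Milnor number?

The Hessian of f at 0 is [[2, 0], [0, 0]] with rank 1, so corank 1. A Groebner basis of the Jacobian ideal J(f) in C{p,q} is {q^2, p}; counting standard monomials gives mu = 2. Corank 1: A-series; mu = 2 gives A_2.

Type A_2, Milnor number mu = 2.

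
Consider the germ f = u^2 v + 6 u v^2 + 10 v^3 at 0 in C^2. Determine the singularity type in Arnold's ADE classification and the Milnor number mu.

The Hessian of f at 0 has rank 0. Corank 2; j^3 = v*(u^2 + 6*u*v + 10*v^2) splits into three distinct lines over C (the quadratic factor has nonzero discriminant), so D_4.

Type D4, Milnor number mu = 4.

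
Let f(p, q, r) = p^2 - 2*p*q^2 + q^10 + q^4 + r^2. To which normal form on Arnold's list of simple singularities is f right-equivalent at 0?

A_9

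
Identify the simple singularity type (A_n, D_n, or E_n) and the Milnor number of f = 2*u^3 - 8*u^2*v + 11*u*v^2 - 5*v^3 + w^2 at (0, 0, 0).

The Hessian of f at 0 is [[0, 0, 0], [0, 0, 0], [0, 0, 2]] with rank 1, so corank 2. A Groebner basis of the Jacobian ideal J(f) in C{u,v,w} is {v^3, u^2 + v^2/2, u*v - v^2/2, w}; counting standard monomials gives mu = 4. Corank 2; j^3 = (u - v)*(2*u^2 - 6*u*v + 5*v^2) splits into three distinct lines over C (the quadratic factor has nonzero discriminant), so D_4.

Type D4, Milnor number mu = 4.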